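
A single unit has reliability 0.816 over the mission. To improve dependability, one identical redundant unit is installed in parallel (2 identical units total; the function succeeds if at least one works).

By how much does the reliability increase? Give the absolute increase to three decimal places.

R_before = 0.816
R_after = 1 − (1 − 0.816)^2 = 0.966
ΔR = 0.966 − 0.816 = 0.150

0.150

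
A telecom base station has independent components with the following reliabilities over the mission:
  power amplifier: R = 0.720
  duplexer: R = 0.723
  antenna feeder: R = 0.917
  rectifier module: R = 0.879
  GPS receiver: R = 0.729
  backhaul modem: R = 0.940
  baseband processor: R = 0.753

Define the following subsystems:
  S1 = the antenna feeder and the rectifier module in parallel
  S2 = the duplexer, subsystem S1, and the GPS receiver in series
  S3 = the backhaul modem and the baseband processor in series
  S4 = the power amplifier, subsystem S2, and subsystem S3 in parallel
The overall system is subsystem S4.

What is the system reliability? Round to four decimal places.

Parallel (antenna feeder and rectifier module): 1 − (1 − 0.917000)(1 − 0.879000) = 0.989957
Series (duplexer, [0.989957], and GPS receiver): 0.723000 × 0.989957 × 0.729000 = 0.521774
Series (backhaul modem and baseband processor): 0.940000 × 0.753000 = 0.707820
Parallel (power amplifier, [0.521774], and [0.707820]): 1 − (1 − 0.720000)(1 − 0.521774)(1 − 0.707820) = 0.9609

0.9609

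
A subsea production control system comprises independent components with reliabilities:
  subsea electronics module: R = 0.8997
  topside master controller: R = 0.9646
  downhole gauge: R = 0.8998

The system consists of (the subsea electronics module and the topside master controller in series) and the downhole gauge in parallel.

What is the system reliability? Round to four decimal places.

Series (subsea electronics module and topside master controller): 0.899700 × 0.964600 = 0.867851
Parallel ([0.867851] and downhole gauge): 1 − (1 − 0.867851)(1 − 0.899800) = 0.9868

0.9868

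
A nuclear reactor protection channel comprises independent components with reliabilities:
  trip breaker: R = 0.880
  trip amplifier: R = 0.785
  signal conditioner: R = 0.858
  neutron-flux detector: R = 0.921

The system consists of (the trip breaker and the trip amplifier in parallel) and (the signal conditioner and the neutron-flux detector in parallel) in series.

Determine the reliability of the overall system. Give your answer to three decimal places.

0.963

Parallel (trip breaker and trip amplifier): 1 − (1 − 0.88000)(1 − 0.78500) = 0.97420
Parallel (signal conditioner and neutron-flux detector): 1 − (1 − 0.85800)(1 − 0.92100) = 0.98878
Series ([0.97420] and [0.98878]): 0.97420 × 0.98878 = 0.963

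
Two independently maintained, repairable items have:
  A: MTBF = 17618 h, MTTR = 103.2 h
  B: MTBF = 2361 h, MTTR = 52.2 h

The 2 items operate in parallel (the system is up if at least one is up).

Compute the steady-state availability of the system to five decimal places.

A(A) = MTBF/(MTBF+MTTR) = 17618/(17618+103.2) = 0.994176
A(B) = MTBF/(MTBF+MTTR) = 2361/(2361+52.2) = 0.978369
Parallel availability: 1 − (1 − 0.994176)(1 − 0.978369) = 0.99987

0.99987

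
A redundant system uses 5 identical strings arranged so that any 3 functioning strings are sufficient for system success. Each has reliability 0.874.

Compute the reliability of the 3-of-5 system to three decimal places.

R = Σ_{i=3}^{5} C(5,i) p^i (1−p)^{5−i} with p = 0.874
C(5,3)·0.874^3·0.126^2 = 0.10599
C(5,4)·0.874^4·0.126^1 = 0.36761
C(5,5)·0.874^5·0.126^0 = 0.50998
Sum = 0.984

0.984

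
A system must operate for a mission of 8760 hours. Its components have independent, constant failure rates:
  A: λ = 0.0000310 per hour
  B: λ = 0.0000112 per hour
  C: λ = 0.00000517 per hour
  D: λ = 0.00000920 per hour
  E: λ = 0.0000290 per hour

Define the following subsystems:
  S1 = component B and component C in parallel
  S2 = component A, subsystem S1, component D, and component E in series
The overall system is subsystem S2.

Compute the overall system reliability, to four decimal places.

0.5432

R(A) = exp(−0.0000310 × 8760) = 0.762190
R(B) = exp(−0.0000112 × 8760) = 0.906547
R(C) = exp(−0.00000517 × 8760) = 0.955721
R(D) = exp(−0.00000920 × 8760) = 0.922570
R(E) = exp(−0.0000290 × 8760) = 0.775661
Parallel (B and C): 1 − (1 − 0.906547)(1 − 0.955721) = 0.995862
Series (A, [0.995862], D, and E): 0.762190 × 0.995862 × 0.922570 × 0.775661 = 0.5432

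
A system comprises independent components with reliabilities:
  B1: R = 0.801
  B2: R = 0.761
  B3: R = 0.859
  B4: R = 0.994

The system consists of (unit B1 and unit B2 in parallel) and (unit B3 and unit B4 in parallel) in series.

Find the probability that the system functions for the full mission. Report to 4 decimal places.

0.9516

Parallel (B1 and B2): 1 − (1 − 0.801000)(1 − 0.761000) = 0.952439
Parallel (B3 and B4): 1 − (1 − 0.859000)(1 − 0.994000) = 0.999154
Series ([0.952439] and [0.999154]): 0.952439 × 0.999154 = 0.9516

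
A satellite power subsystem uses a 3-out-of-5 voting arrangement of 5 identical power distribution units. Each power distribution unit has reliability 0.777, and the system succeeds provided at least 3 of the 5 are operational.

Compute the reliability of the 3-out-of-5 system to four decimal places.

0.9229

R = Σ_{i=3}^{5} C(5,i) p^i (1−p)^{5−i} with p = 0.777
C(5,3)·0.777^3·0.223^2 = 0.233277
C(5,4)·0.777^4·0.223^1 = 0.406405
C(5,5)·0.777^5·0.223^0 = 0.283208
Sum = 0.9229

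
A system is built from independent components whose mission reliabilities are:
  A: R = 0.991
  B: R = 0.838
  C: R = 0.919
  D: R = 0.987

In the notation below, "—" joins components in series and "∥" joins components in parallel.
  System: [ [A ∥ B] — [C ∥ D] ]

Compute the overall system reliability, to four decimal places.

Parallel (A and B): 1 − (1 − 0.991000)(1 − 0.838000) = 0.998542
Parallel (C and D): 1 − (1 − 0.919000)(1 − 0.987000) = 0.998947
Series ([0.998542] and [0.998947]): 0.998542 × 0.998947 = 0.9975

0.9975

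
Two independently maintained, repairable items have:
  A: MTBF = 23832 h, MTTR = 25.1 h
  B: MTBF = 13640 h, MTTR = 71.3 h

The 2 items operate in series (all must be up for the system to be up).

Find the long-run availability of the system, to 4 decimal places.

0.9938

A(A) = MTBF/(MTBF+MTTR) = 23832/(23832+25.1) = 0.998948
A(B) = MTBF/(MTBF+MTTR) = 13640/(13640+71.3) = 0.994800
Series availability: 0.998948 × 0.994800 = 0.9938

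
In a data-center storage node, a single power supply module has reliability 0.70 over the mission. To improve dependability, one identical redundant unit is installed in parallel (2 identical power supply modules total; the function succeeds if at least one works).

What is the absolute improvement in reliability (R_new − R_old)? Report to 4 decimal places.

0.2100

R_before = 0.70
R_after = 1 − (1 − 0.70)^2 = 0.9100
ΔR = 0.9100 − 0.70 = 0.2100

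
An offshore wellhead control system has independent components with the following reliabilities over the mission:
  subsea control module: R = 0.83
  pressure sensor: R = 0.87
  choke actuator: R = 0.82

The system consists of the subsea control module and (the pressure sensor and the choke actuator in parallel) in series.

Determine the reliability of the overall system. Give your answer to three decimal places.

0.811

Parallel (pressure sensor and choke actuator): 1 − (1 − 0.87000)(1 − 0.82000) = 0.97660
Series (subsea control module and [0.97660]): 0.83000 × 0.97660 = 0.811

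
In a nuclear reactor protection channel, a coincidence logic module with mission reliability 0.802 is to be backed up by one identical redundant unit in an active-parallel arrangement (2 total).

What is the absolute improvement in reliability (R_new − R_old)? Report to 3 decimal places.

R_before = 0.802
R_after = 1 − (1 − 0.802)^2 = 0.961
ΔR = 0.961 − 0.802 = 0.159

0.159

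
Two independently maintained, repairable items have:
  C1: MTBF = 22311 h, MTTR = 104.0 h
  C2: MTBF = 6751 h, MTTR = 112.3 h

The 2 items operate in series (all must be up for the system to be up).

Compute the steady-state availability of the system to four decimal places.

0.9791

A(C1) = MTBF/(MTBF+MTTR) = 22311/(22311+104.0) = 0.995360
A(C2) = MTBF/(MTBF+MTTR) = 6751/(6751+112.3) = 0.983638
Series availability: 0.995360 × 0.983638 = 0.9791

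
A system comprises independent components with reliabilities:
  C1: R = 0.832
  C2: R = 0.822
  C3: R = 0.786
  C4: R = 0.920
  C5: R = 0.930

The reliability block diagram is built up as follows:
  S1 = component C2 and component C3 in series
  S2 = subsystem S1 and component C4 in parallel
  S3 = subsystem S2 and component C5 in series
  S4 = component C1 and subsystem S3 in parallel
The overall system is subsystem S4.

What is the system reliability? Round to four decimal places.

0.9838

Series (C2 and C3): 0.822000 × 0.786000 = 0.646092
Parallel ([0.646092] and C4): 1 − (1 − 0.646092)(1 − 0.920000) = 0.971687
Series ([0.971687] and C5): 0.971687 × 0.930000 = 0.903669
Parallel (C1 and [0.903669]): 1 − (1 − 0.832000)(1 − 0.903669) = 0.9838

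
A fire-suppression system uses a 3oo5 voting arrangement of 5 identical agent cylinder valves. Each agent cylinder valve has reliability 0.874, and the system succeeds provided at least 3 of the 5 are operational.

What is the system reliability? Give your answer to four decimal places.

R = Σ_{i=3}^{5} C(5,i) p^i (1−p)^{5−i} with p = 0.874
C(5,3)·0.874^3·0.126^2 = 0.105993
C(5,4)·0.874^4·0.126^1 = 0.367609
C(5,5)·0.874^5·0.126^0 = 0.509985
Sum = 0.9836

0.9836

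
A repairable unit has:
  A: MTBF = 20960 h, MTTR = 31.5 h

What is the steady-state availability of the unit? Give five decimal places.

0.99850

A(A) = MTBF/(MTBF+MTTR) = 20960/(20960+31.5) = 0.99850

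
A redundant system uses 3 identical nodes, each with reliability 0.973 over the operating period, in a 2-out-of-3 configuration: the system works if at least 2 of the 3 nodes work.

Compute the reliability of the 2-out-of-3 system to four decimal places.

R = Σ_{i=2}^{3} C(3,i) p^i (1−p)^{3−i} with p = 0.973
C(3,2)·0.973^2·0.027^1 = 0.076685
C(3,3)·0.973^3·0.027^0 = 0.921167
Sum = 0.9979

0.9979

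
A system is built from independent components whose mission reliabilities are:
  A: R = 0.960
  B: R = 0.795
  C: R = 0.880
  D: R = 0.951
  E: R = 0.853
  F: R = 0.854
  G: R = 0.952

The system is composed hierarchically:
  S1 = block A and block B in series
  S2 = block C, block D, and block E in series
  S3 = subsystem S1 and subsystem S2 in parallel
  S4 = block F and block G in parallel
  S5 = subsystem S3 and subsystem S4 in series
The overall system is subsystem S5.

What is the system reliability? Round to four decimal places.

Series (A and B): 0.960000 × 0.795000 = 0.763200
Series (C, D, and E): 0.880000 × 0.951000 × 0.853000 = 0.713859
Parallel ([0.763200] and [0.713859]): 1 − (1 − 0.763200)(1 − 0.713859) = 0.932242
Parallel (F and G): 1 − (1 − 0.854000)(1 − 0.952000) = 0.992992
Series ([0.932242] and [0.992992]): 0.932242 × 0.992992 = 0.9257

0.9257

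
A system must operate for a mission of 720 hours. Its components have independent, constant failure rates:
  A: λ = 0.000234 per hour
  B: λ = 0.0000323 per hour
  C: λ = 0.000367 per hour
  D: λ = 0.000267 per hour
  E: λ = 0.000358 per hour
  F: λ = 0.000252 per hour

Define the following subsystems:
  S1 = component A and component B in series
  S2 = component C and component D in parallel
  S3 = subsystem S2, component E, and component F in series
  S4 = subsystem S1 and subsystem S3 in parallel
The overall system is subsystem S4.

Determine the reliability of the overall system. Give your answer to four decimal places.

R(A) = exp(−0.000234 × 720) = 0.844948
R(B) = exp(−0.0000323 × 720) = 0.977012
R(C) = exp(−0.000367 × 720) = 0.767789
R(D) = exp(−0.000267 × 720) = 0.825109
R(E) = exp(−0.000358 × 720) = 0.772781
R(F) = exp(−0.000252 × 720) = 0.834068
Series (A and B): 0.844948 × 0.977012 = 0.825524
Parallel (C and D): 1 − (1 − 0.767789)(1 − 0.825109) = 0.959388
Series ([0.959388], E, and F): 0.959388 × 0.772781 × 0.834068 = 0.618375
Parallel ([0.825524] and [0.618375]): 1 − (1 − 0.825524)(1 − 0.618375) = 0.9334

0.9334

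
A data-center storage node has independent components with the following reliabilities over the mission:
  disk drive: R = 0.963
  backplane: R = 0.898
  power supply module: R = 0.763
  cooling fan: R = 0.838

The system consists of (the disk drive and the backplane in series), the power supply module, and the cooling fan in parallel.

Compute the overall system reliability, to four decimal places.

Series (disk drive and backplane): 0.963000 × 0.898000 = 0.864774
Parallel ([0.864774], power supply module, and cooling fan): 1 − (1 − 0.864774)(1 − 0.763000)(1 − 0.838000) = 0.9948

0.9948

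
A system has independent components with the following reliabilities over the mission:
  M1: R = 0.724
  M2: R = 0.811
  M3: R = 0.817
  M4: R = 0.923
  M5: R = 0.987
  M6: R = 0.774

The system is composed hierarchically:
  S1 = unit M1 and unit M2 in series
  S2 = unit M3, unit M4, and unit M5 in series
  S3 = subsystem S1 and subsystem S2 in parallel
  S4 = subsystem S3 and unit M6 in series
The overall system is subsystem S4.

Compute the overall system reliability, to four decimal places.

Series (M1 and M2): 0.724000 × 0.811000 = 0.587164
Series (M3, M4, and M5): 0.817000 × 0.923000 × 0.987000 = 0.744288
Parallel ([0.587164] and [0.744288]): 1 − (1 − 0.587164)(1 − 0.744288) = 0.894433
Series ([0.894433] and M6): 0.894433 × 0.774000 = 0.6923

0.6923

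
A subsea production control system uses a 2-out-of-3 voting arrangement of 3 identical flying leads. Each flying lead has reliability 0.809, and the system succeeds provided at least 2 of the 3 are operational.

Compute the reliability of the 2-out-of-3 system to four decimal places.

0.9045

R = Σ_{i=2}^{3} C(3,i) p^i (1−p)^{3−i} with p = 0.809
C(3,2)·0.809^2·0.191^1 = 0.375018
C(3,3)·0.809^3·0.191^0 = 0.529475
Sum = 0.9045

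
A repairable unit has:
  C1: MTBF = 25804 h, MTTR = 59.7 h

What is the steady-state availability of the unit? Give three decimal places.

0.998

A(C1) = MTBF/(MTBF+MTTR) = 25804/(25804+59.7) = 0.998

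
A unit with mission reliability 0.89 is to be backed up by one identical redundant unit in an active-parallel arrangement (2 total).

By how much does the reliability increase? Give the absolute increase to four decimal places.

0.0979

R_before = 0.89
R_after = 1 − (1 − 0.89)^2 = 0.9879
ΔR = 0.9879 − 0.89 = 0.0979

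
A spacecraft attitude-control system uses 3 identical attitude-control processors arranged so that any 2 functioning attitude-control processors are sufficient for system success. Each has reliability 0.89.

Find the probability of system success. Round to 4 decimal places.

0.9664

R = Σ_{i=2}^{3} C(3,i) p^i (1−p)^{3−i} with p = 0.89
C(3,2)·0.89^2·0.11^1 = 0.261393
C(3,3)·0.89^3·0.11^0 = 0.704969
Sum = 0.9664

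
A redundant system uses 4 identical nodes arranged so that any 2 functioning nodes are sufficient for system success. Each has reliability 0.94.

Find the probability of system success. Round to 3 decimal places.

R = Σ_{i=2}^{4} C(4,i) p^i (1−p)^{4−i} with p = 0.94
C(4,2)·0.94^2·0.06^2 = 0.01909
C(4,3)·0.94^3·0.06^1 = 0.19934
C(4,4)·0.94^4·0.06^0 = 0.78075
Sum = 0.999

0.999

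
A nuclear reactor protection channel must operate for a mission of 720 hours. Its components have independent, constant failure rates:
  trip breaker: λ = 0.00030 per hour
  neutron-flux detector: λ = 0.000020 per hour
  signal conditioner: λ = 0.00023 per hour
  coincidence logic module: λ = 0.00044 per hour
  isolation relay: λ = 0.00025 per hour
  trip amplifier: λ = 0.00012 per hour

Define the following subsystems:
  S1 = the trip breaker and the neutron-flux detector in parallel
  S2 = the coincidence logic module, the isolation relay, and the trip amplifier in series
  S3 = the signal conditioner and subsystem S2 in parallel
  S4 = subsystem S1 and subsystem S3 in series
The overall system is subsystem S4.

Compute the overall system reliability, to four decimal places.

0.9300

R(trip breaker) = exp(−0.00030 × 720) = 0.805735
R(neutron-flux detector) = exp(−0.000020 × 720) = 0.985703
R(signal conditioner) = exp(−0.00023 × 720) = 0.847385
R(coincidence logic module) = exp(−0.00044 × 720) = 0.728476
R(isolation relay) = exp(−0.00025 × 720) = 0.835270
R(trip amplifier) = exp(−0.00012 × 720) = 0.917227
Parallel (trip breaker and neutron-flux detector): 1 − (1 − 0.805735)(1 − 0.985703) = 0.997223
Series (coincidence logic module, isolation relay, and trip amplifier): 0.728476 × 0.835270 × 0.917227 = 0.558109
Parallel (signal conditioner and [0.558109]): 1 − (1 − 0.847385)(1 − 0.558109) = 0.932561
Series ([0.997223] and [0.932561]): 0.997223 × 0.932561 = 0.9300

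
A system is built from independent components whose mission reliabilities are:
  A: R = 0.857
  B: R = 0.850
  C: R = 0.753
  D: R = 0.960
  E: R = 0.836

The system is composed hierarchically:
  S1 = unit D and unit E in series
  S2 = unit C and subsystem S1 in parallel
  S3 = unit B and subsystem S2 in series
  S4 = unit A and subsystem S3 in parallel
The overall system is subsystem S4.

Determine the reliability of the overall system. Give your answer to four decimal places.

Series (D and E): 0.960000 × 0.836000 = 0.802560
Parallel (C and [0.802560]): 1 − (1 − 0.753000)(1 − 0.802560) = 0.951232
Series (B and [0.951232]): 0.850000 × 0.951232 = 0.808547
Parallel (A and [0.808547]): 1 − (1 − 0.857000)(1 − 0.808547) = 0.9726

0.9726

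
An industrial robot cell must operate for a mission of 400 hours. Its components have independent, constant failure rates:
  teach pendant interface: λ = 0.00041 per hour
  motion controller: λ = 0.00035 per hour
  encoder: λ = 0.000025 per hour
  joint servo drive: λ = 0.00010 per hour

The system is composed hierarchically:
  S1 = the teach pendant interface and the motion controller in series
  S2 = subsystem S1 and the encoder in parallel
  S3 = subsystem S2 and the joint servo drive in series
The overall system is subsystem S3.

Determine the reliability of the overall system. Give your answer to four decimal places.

0.9583

R(teach pendant interface) = exp(−0.00041 × 400) = 0.848742
R(motion controller) = exp(−0.00035 × 400) = 0.869358
R(encoder) = exp(−0.000025 × 400) = 0.990050
R(joint servo drive) = exp(−0.00010 × 400) = 0.960789
Series (teach pendant interface and motion controller): 0.848742 × 0.869358 = 0.737861
Parallel ([0.737861] and encoder): 1 − (1 − 0.737861)(1 − 0.990050) = 0.997392
Series ([0.997392] and joint servo drive): 0.997392 × 0.960789 = 0.9583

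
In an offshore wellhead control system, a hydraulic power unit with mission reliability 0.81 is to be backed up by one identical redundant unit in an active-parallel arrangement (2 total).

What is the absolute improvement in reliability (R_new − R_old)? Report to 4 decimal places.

0.1539

R_before = 0.81
R_after = 1 − (1 − 0.81)^2 = 0.9639
ΔR = 0.9639 − 0.81 = 0.1539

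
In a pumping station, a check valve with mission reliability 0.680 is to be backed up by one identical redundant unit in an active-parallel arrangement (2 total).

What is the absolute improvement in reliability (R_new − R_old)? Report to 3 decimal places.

0.218

R_before = 0.680
R_after = 1 − (1 − 0.680)^2 = 0.898
ΔR = 0.898 − 0.680 = 0.218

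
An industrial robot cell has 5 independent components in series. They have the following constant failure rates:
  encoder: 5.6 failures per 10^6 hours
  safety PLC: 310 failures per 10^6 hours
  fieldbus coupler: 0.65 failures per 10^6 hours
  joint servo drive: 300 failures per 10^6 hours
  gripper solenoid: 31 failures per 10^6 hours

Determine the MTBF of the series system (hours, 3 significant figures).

Series of exponential components: λ_sys = Σ λ_i
λ_sys = 0.0000056 + 0.00031 + 0.00000065 + 0.00030 + 0.000031 = 6.4725e-04 /h
MTBF = 1 / λ_sys = 1540 h

1540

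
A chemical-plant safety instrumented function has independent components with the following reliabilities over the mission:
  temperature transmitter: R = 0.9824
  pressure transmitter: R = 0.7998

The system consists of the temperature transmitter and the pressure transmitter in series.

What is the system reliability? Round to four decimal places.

0.7857

Series (temperature transmitter and pressure transmitter): 0.982400 × 0.799800 = 0.7857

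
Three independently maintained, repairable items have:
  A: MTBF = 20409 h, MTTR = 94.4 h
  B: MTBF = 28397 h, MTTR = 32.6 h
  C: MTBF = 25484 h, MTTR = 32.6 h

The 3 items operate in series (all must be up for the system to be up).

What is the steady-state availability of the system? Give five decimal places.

A(A) = MTBF/(MTBF+MTTR) = 20409/(20409+94.4) = 0.995396
A(B) = MTBF/(MTBF+MTTR) = 28397/(28397+32.6) = 0.998853
A(C) = MTBF/(MTBF+MTTR) = 25484/(25484+32.6) = 0.998722
Series availability: 0.995396 × 0.998853 × 0.998722 = 0.99298

0.99298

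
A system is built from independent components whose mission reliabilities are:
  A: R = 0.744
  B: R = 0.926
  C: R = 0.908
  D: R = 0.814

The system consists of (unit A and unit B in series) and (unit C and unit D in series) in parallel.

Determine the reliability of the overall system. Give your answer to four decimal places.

Series (A and B): 0.744000 × 0.926000 = 0.688944
Series (C and D): 0.908000 × 0.814000 = 0.739112
Parallel ([0.688944] and [0.739112]): 1 − (1 − 0.688944)(1 − 0.739112) = 0.9188

0.9188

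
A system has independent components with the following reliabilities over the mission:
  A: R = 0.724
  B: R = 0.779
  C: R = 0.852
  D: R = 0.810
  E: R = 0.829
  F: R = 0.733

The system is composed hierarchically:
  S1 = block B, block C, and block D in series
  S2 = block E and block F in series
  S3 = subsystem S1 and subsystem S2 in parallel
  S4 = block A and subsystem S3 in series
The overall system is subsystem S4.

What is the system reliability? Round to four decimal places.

0.5927

Series (B, C, and D): 0.779000 × 0.852000 × 0.810000 = 0.537603
Series (E and F): 0.829000 × 0.733000 = 0.607657
Parallel ([0.537603] and [0.607657]): 1 − (1 − 0.537603)(1 − 0.607657) = 0.818582
Series (A and [0.818582]): 0.724000 × 0.818582 = 0.5927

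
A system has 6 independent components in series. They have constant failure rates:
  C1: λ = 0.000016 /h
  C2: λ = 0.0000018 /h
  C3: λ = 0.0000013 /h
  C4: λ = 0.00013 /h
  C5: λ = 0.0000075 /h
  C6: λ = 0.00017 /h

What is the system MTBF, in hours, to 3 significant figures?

3060

Series of exponential components: λ_sys = Σ λ_i
λ_sys = 0.000016 + 0.0000018 + 0.0000013 + 0.00013 + 0.0000075 + 0.00017 = 3.2660e-04 /h
MTBF = 1 / λ_sys = 3060 h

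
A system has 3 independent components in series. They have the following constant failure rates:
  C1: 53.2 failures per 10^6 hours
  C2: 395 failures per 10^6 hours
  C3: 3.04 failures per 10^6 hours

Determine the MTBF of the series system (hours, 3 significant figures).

2220

Series of exponential components: λ_sys = Σ λ_i
λ_sys = 0.0000532 + 0.000395 + 0.00000304 = 4.5124e-04 /h
MTBF = 1 / λ_sys = 2220 h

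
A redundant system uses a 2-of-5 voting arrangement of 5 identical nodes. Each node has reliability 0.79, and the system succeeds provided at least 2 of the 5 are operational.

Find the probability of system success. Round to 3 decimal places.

0.992

R = Σ_{i=2}^{5} C(5,i) p^i (1−p)^{5−i} with p = 0.79
C(5,2)·0.79^2·0.21^3 = 0.05780
C(5,3)·0.79^3·0.21^2 = 0.21743
C(5,4)·0.79^4·0.21^1 = 0.40898
C(5,5)·0.79^5·0.21^0 = 0.30771
Sum = 0.992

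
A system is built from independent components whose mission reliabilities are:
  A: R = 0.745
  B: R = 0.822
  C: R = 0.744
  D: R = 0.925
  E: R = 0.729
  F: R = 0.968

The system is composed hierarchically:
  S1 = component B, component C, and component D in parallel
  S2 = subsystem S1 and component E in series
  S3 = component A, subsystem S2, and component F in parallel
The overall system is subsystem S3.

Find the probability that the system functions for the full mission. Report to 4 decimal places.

0.9978

Parallel (B, C, and D): 1 − (1 − 0.822000)(1 − 0.744000)(1 − 0.925000) = 0.996582
Series ([0.996582] and E): 0.996582 × 0.729000 = 0.726508
Parallel (A, [0.726508], and F): 1 − (1 − 0.745000)(1 − 0.726508)(1 − 0.968000) = 0.9978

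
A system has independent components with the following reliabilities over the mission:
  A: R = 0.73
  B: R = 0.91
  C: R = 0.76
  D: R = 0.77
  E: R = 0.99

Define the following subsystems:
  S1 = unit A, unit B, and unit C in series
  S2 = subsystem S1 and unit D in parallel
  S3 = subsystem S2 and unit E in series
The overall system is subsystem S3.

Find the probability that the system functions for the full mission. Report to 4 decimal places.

Series (A, B, and C): 0.730000 × 0.910000 × 0.760000 = 0.504868
Parallel ([0.504868] and D): 1 − (1 − 0.504868)(1 − 0.770000) = 0.886120
Series ([0.886120] and E): 0.886120 × 0.990000 = 0.8773

0.8773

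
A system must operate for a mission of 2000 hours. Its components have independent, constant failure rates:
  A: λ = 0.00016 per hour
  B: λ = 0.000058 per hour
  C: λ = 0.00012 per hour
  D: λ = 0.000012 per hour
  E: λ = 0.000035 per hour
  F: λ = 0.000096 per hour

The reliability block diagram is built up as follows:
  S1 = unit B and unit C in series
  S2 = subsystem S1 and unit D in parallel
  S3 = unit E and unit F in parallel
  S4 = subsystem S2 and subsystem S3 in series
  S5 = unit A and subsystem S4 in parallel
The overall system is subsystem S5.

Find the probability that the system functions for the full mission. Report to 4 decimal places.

R(A) = exp(−0.00016 × 2000) = 0.726149
R(B) = exp(−0.000058 × 2000) = 0.890475
R(C) = exp(−0.00012 × 2000) = 0.786628
R(D) = exp(−0.000012 × 2000) = 0.976286
R(E) = exp(−0.000035 × 2000) = 0.932394
R(F) = exp(−0.000096 × 2000) = 0.825307
Series (B and C): 0.890475 × 0.786628 = 0.700473
Parallel ([0.700473] and D): 1 − (1 − 0.700473)(1 − 0.976286) = 0.992897
Parallel (E and F): 1 − (1 − 0.932394)(1 − 0.825307) = 0.988190
Series ([0.992897] and [0.988190]): 0.992897 × 0.988190 = 0.981171
Parallel (A and [0.981171]): 1 − (1 − 0.726149)(1 − 0.981171) = 0.9948

0.9948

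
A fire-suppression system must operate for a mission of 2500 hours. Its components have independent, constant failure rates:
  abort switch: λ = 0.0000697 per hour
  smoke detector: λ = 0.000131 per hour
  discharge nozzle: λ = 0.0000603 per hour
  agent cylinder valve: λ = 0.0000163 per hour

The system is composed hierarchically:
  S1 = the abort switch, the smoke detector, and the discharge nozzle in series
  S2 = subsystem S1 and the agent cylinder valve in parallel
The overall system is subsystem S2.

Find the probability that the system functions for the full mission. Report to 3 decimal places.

0.981

R(abort switch) = exp(−0.0000697 × 2500) = 0.84009
R(smoke detector) = exp(−0.000131 × 2500) = 0.72072
R(discharge nozzle) = exp(−0.0000603 × 2500) = 0.86006
R(agent cylinder valve) = exp(−0.0000163 × 2500) = 0.96007
Series (abort switch, smoke detector, and discharge nozzle): 0.84009 × 0.72072 × 0.86006 = 0.52074
Parallel ([0.52074] and agent cylinder valve): 1 − (1 − 0.52074)(1 − 0.96007) = 0.981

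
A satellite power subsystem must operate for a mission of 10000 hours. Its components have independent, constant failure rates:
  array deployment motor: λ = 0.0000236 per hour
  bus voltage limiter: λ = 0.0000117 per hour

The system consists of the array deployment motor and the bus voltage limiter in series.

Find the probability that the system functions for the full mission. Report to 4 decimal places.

R(array deployment motor) = exp(−0.0000236 × 10000) = 0.789781
R(bus voltage limiter) = exp(−0.0000117 × 10000) = 0.889585
Series (array deployment motor and bus voltage limiter): 0.789781 × 0.889585 = 0.7026

0.7026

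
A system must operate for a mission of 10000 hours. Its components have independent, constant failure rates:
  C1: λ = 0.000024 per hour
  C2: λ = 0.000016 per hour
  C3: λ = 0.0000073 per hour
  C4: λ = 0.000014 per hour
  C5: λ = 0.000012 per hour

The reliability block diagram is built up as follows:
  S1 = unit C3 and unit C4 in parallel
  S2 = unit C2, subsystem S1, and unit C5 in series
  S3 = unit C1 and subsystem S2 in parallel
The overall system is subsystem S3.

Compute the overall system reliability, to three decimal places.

0.946

R(C1) = exp(−0.000024 × 10000) = 0.78663
R(C2) = exp(−0.000016 × 10000) = 0.85214
R(C3) = exp(−0.0000073 × 10000) = 0.92960
R(C4) = exp(−0.000014 × 10000) = 0.86936
R(C5) = exp(−0.000012 × 10000) = 0.88692
Parallel (C3 and C4): 1 − (1 − 0.92960)(1 − 0.86936) = 0.99080
Series (C2, [0.99080], and C5): 0.85214 × 0.99080 × 0.88692 = 0.74883
Parallel (C1 and [0.74883]): 1 − (1 − 0.78663)(1 − 0.74883) = 0.946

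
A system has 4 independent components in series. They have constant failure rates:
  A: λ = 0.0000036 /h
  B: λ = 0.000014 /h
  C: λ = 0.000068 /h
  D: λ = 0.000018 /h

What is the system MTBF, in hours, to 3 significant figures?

Series of exponential components: λ_sys = Σ λ_i
λ_sys = 0.0000036 + 0.000014 + 0.000068 + 0.000018 = 1.0360e-04 /h
MTBF = 1 / λ_sys = 9650 h

9650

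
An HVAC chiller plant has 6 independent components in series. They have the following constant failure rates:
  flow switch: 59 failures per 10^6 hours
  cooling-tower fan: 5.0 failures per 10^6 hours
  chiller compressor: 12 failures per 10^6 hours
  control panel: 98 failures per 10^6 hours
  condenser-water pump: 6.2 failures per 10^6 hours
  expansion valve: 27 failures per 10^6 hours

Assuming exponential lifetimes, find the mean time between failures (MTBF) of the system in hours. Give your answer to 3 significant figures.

Series of exponential components: λ_sys = Σ λ_i
λ_sys = 0.000059 + 0.0000050 + 0.000012 + 0.000098 + 0.0000062 + 0.000027 = 2.0720e-04 /h
MTBF = 1 / λ_sys = 4830 h

4830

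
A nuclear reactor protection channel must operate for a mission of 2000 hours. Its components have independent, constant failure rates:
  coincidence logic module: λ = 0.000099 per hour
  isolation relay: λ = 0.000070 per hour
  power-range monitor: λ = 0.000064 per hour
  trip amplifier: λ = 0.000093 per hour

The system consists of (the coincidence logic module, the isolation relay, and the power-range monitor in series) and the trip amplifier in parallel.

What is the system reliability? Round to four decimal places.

0.9368

R(coincidence logic module) = exp(−0.000099 × 2000) = 0.820370
R(isolation relay) = exp(−0.000070 × 2000) = 0.869358
R(power-range monitor) = exp(−0.000064 × 2000) = 0.879853
R(trip amplifier) = exp(−0.000093 × 2000) = 0.830274
Series (coincidence logic module, isolation relay, and power-range monitor): 0.820370 × 0.869358 × 0.879853 = 0.627507
Parallel ([0.627507] and trip amplifier): 1 − (1 − 0.627507)(1 − 0.830274) = 0.9368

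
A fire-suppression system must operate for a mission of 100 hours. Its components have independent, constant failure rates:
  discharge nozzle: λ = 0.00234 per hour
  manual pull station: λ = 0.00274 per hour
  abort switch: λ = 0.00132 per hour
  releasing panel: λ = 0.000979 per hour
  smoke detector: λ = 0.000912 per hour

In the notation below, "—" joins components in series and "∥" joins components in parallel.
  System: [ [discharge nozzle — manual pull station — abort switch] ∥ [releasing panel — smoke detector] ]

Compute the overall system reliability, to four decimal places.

R(discharge nozzle) = exp(−0.00234 × 100) = 0.791362
R(manual pull station) = exp(−0.00274 × 100) = 0.760332
R(abort switch) = exp(−0.00132 × 100) = 0.876341
R(releasing panel) = exp(−0.000979 × 100) = 0.906740
R(smoke detector) = exp(−0.000912 × 100) = 0.912835
Series (discharge nozzle, manual pull station, and abort switch): 0.791362 × 0.760332 × 0.876341 = 0.527292
Series (releasing panel and smoke detector): 0.906740 × 0.912835 = 0.827704
Parallel ([0.527292] and [0.827704]): 1 − (1 − 0.527292)(1 − 0.827704) = 0.9186

0.9186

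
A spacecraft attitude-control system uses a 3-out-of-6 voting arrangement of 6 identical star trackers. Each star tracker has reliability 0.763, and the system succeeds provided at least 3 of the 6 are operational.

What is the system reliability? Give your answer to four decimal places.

0.9688

R = Σ_{i=3}^{6} C(6,i) p^i (1−p)^{6−i} with p = 0.763
C(6,3)·0.763^3·0.237^3 = 0.118263
C(6,4)·0.763^4·0.237^2 = 0.285553
C(6,5)·0.763^5·0.237^1 = 0.367724
C(6,6)·0.763^6·0.237^0 = 0.197309
Sum = 0.9688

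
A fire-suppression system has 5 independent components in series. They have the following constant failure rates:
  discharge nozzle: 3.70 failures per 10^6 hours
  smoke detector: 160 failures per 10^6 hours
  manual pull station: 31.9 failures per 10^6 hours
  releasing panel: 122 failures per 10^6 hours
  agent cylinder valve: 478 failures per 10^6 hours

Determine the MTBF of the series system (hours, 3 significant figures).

1260

Series of exponential components: λ_sys = Σ λ_i
λ_sys = 0.00000370 + 0.000160 + 0.0000319 + 0.000122 + 0.000478 = 7.9560e-04 /h
MTBF = 1 / λ_sys = 1260 h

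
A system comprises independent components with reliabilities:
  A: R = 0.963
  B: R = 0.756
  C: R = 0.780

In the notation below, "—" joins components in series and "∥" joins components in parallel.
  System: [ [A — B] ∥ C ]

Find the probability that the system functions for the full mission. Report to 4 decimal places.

0.9402

Series (A and B): 0.963000 × 0.756000 = 0.728028
Parallel ([0.728028] and C): 1 − (1 − 0.728028)(1 − 0.780000) = 0.9402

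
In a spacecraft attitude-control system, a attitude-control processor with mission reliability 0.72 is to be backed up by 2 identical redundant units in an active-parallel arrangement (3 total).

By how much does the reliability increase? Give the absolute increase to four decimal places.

R_before = 0.72
R_after = 1 − (1 − 0.72)^3 = 0.9780
ΔR = 0.9780 − 0.72 = 0.2580

0.2580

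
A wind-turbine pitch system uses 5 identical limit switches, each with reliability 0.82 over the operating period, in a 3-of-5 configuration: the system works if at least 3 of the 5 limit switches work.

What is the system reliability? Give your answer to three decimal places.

0.956

R = Σ_{i=3}^{5} C(5,i) p^i (1−p)^{5−i} with p = 0.82
C(5,3)·0.82^3·0.18^2 = 0.17864
C(5,4)·0.82^4·0.18^1 = 0.40691
C(5,5)·0.82^5·0.18^0 = 0.37074
Sum = 0.956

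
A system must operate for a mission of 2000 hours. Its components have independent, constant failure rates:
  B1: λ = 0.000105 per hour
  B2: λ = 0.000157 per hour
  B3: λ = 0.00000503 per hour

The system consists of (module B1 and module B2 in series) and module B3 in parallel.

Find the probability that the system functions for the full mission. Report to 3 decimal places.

R(B1) = exp(−0.000105 × 2000) = 0.81058
R(B2) = exp(−0.000157 × 2000) = 0.73052
R(B3) = exp(−0.00000503 × 2000) = 0.98999
Series (B1 and B2): 0.81058 × 0.73052 = 0.59214
Parallel ([0.59214] and B3): 1 − (1 − 0.59214)(1 − 0.98999) = 0.996

0.996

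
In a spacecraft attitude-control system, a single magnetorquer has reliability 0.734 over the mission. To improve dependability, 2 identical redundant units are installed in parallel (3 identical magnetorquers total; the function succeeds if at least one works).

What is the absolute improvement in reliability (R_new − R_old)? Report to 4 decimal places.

R_before = 0.734
R_after = 1 − (1 − 0.734)^3 = 0.9812
ΔR = 0.9812 − 0.734 = 0.2472

0.2472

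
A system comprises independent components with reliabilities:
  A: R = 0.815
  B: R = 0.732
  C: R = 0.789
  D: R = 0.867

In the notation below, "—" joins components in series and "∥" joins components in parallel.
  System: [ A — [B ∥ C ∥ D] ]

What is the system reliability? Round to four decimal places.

Parallel (B, C, and D): 1 − (1 − 0.732000)(1 − 0.789000)(1 − 0.867000) = 0.992479
Series (A and [0.992479]): 0.815000 × 0.992479 = 0.8089

0.8089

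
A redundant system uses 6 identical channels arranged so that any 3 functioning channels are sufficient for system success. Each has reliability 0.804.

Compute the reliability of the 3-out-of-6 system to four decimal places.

0.9842

R = Σ_{i=3}^{6} C(6,i) p^i (1−p)^{6−i} with p = 0.804
C(6,3)·0.804^3·0.196^3 = 0.078265
C(6,4)·0.804^4·0.196^2 = 0.240784
C(6,5)·0.804^5·0.196^1 = 0.395082
C(6,6)·0.804^6·0.196^0 = 0.270107
Sum = 0.9842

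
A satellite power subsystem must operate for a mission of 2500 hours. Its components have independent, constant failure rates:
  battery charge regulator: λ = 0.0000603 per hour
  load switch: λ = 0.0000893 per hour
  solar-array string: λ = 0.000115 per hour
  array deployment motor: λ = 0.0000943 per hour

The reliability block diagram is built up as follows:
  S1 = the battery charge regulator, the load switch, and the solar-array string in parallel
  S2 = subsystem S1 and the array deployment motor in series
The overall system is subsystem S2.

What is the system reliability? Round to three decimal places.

R(battery charge regulator) = exp(−0.0000603 × 2500) = 0.86006
R(load switch) = exp(−0.0000893 × 2500) = 0.79991
R(solar-array string) = exp(−0.000115 × 2500) = 0.75014
R(array deployment motor) = exp(−0.0000943 × 2500) = 0.78998
Parallel (battery charge regulator, load switch, and solar-array string): 1 − (1 − 0.86006)(1 − 0.79991)(1 − 0.75014) = 0.99300
Series ([0.99300] and array deployment motor): 0.99300 × 0.78998 = 0.784

0.784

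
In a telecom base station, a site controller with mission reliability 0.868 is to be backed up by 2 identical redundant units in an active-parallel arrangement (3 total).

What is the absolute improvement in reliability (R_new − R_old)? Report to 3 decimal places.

0.130

R_before = 0.868
R_after = 1 − (1 − 0.868)^3 = 0.998
ΔR = 0.998 − 0.868 = 0.130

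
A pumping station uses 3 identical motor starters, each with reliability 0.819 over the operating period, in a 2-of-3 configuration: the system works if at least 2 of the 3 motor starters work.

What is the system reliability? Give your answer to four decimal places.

0.9136

R = Σ_{i=2}^{3} C(3,i) p^i (1−p)^{3−i} with p = 0.819
C(3,2)·0.819^2·0.181^1 = 0.364223
C(3,3)·0.819^3·0.181^0 = 0.549353
Sum = 0.9136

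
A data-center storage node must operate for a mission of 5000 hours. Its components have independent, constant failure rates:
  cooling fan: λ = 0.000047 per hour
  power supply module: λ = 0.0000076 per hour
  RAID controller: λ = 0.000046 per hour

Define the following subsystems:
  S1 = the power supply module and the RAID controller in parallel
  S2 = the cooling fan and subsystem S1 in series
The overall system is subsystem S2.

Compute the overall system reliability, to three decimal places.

0.785

R(cooling fan) = exp(−0.000047 × 5000) = 0.79057
R(power supply module) = exp(−0.0000076 × 5000) = 0.96271
R(RAID controller) = exp(−0.000046 × 5000) = 0.79453
Parallel (power supply module and RAID controller): 1 − (1 − 0.96271)(1 − 0.79453) = 0.99234
Series (cooling fan and [0.99234]): 0.79057 × 0.99234 = 0.785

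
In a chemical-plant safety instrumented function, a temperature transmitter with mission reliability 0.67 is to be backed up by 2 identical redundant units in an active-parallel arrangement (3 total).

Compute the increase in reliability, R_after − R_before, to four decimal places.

0.2941

R_before = 0.67
R_after = 1 − (1 − 0.67)^3 = 0.9641
ΔR = 0.9641 − 0.67 = 0.2941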